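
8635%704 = 187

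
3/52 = 3/52 = 0.06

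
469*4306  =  2019514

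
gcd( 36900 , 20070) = 90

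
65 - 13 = 52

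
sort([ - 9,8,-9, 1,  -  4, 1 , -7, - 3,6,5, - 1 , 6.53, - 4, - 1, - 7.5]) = [- 9, - 9,  -  7.5, - 7 ,  -  4, - 4, - 3,  -  1, - 1, 1,1,5, 6, 6.53,8 ] 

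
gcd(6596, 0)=6596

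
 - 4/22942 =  - 1  +  11469/11471 =-0.00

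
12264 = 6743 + 5521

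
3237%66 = 3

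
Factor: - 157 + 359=202 = 2^1*101^1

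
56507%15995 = 8522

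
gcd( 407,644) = 1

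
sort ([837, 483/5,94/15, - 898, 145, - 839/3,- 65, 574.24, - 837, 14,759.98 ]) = [ - 898,-837, - 839/3,-65,  94/15, 14,  483/5,145, 574.24, 759.98, 837 ]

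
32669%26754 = 5915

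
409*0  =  0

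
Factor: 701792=2^5*7^1*13^1*241^1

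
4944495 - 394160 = 4550335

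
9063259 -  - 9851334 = 18914593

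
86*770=66220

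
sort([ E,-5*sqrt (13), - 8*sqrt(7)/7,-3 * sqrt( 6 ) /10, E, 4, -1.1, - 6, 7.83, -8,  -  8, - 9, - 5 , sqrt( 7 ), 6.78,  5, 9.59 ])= [ - 5 *sqrt(13 ) ,-9 ,  -  8, - 8, - 6, - 5, - 8*sqrt( 7)/7,-1.1, - 3*sqrt( 6)/10, sqrt(7),E, E, 4,5, 6.78, 7.83,9.59]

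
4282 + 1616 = 5898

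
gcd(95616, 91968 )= 192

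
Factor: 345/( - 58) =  - 2^( - 1)*3^1*5^1 *23^1*29^(  -  1 )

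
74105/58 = 74105/58= 1277.67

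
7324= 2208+5116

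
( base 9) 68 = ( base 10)62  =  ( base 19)35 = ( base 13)4a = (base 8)76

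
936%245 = 201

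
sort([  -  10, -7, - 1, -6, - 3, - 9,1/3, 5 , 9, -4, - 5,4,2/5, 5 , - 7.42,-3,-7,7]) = [-10, - 9, - 7.42, - 7, - 7, - 6, - 5, - 4,-3,- 3, - 1,1/3 , 2/5 , 4,5,5, 7, 9]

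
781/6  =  781/6 = 130.17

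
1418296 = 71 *19976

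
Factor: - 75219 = -3^1*25073^1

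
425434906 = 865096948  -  439662042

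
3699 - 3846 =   -  147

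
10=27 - 17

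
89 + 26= 115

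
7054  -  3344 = 3710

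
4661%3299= 1362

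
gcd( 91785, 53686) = 1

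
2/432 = 1/216 = 0.00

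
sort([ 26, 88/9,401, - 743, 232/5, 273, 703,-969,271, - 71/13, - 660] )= [ - 969,-743 , -660,  -  71/13, 88/9, 26, 232/5, 271, 273,401,703] 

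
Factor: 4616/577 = 2^3 = 8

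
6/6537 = 2/2179 = 0.00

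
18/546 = 3/91=0.03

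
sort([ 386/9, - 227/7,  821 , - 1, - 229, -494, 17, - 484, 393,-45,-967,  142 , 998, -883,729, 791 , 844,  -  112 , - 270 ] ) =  [ - 967, - 883, - 494, - 484, - 270, - 229 , - 112, - 45,-227/7,-1,17, 386/9,  142,393,729,791, 821,844, 998 ] 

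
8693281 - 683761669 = - 675068388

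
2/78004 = 1/39002 = 0.00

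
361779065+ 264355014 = 626134079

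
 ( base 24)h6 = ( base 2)110011110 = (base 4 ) 12132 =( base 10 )414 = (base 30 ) DO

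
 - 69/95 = -1  +  26/95 = - 0.73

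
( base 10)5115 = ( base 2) 1001111111011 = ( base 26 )7EJ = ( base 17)10bf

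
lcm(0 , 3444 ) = 0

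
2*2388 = 4776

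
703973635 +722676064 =1426649699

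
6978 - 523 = 6455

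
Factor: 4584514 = 2^1* 11^1*208387^1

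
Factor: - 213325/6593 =-5^2*7^1*19^(-1)*23^1 * 53^1 * 347^(- 1) 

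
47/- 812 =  - 1 + 765/812 = -  0.06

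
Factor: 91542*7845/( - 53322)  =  - 119691165/8887  =  - 3^1 * 5^1*11^1*19^1*73^1*523^1* 8887^( - 1) 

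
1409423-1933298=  - 523875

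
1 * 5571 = 5571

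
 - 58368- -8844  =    -  49524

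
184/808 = 23/101 = 0.23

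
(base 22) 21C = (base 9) 1333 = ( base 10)1002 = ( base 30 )13c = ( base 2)1111101010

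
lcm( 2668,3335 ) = 13340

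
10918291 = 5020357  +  5897934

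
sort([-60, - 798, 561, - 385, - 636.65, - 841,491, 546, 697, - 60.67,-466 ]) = [ - 841, -798, - 636.65, - 466, - 385, - 60.67, - 60, 491,546, 561 , 697]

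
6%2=0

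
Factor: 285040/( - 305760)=-2^ ( - 1 ) *3^( - 1)*7^( - 1) * 13^( - 1 )*509^1 = - 509/546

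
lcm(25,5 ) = 25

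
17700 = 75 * 236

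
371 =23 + 348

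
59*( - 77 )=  - 4543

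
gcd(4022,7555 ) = 1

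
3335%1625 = 85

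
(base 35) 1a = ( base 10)45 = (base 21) 23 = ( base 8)55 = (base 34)1b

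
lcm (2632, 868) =81592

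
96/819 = 32/273 = 0.12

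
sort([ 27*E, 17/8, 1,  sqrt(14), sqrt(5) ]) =[1, 17/8, sqrt(5 ),sqrt(14), 27*E ]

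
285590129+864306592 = 1149896721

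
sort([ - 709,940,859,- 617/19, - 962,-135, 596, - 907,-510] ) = [ - 962, - 907,-709, - 510,-135,-617/19, 596,859,  940]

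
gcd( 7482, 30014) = 86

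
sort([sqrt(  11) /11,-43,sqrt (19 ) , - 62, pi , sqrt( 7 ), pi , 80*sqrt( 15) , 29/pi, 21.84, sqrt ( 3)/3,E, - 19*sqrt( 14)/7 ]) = [ - 62,  -  43, - 19*sqrt(14) /7, sqrt( 11)/11,sqrt( 3 )/3,sqrt( 7),E,pi, pi, sqrt( 19), 29/pi, 21.84,80*sqrt( 15)] 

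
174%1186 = 174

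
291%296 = 291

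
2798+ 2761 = 5559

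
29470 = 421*70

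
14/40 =7/20 = 0.35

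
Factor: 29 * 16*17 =2^4*17^1*29^1 = 7888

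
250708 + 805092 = 1055800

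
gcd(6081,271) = 1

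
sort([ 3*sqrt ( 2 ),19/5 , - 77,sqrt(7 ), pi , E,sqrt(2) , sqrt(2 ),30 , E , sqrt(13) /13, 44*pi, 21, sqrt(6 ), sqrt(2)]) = [ - 77, sqrt( 13)/13,  sqrt( 2 ) , sqrt(2),sqrt( 2),sqrt(6),sqrt( 7 ) , E,E , pi,19/5,3*sqrt(2),21,30,44*pi ]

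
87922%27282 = 6076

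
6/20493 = 2/6831 = 0.00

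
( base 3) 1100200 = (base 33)u0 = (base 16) 3de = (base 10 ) 990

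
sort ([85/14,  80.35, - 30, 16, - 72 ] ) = [- 72, - 30,85/14 , 16,80.35]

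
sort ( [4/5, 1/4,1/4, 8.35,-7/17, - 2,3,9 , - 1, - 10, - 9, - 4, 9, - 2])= [ - 10,-9,-4, - 2, - 2,  -  1, - 7/17 , 1/4 , 1/4,4/5, 3,8.35,9,9]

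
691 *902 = 623282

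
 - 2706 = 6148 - 8854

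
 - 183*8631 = -1579473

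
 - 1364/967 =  - 1364/967 = -  1.41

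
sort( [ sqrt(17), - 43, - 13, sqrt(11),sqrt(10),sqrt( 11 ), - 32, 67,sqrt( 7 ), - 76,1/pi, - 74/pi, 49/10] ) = [ - 76,  -  43,  -  32, - 74/pi, - 13,1/pi, sqrt ( 7 ), sqrt( 10 ), sqrt( 11),sqrt ( 11 ),sqrt( 17 ), 49/10, 67] 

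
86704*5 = 433520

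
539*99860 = 53824540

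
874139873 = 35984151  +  838155722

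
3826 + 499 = 4325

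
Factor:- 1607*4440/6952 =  - 3^1*5^1*11^( - 1)*37^1*79^( - 1)*1607^1 = - 891885/869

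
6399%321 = 300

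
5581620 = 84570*66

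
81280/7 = 11611 + 3/7 = 11611.43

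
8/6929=8/6929 = 0.00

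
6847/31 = 6847/31 = 220.87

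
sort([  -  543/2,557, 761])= [ - 543/2,557,761]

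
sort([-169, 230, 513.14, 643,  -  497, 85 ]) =[ - 497, - 169,85, 230, 513.14, 643]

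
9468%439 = 249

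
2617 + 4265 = 6882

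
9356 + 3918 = 13274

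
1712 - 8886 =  - 7174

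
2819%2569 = 250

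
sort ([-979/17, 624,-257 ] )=[ - 257,-979/17, 624]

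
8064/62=130 + 2/31 =130.06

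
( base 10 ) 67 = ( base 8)103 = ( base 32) 23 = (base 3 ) 2111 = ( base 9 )74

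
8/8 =1= 1.00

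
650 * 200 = 130000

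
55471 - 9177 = 46294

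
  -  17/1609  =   - 17/1609 = -0.01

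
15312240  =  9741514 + 5570726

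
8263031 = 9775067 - 1512036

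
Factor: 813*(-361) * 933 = - 273828969 = - 3^2*19^2*271^1 *311^1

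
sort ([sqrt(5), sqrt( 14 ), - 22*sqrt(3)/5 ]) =[ - 22*sqrt(3)/5, sqrt(5),sqrt( 14) ]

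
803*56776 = 45591128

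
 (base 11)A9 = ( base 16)77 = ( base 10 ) 119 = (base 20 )5j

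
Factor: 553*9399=5197647= 3^1*7^1*13^1*79^1*241^1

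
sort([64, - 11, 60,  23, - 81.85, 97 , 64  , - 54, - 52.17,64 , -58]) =[ - 81.85, - 58, - 54 ,-52.17,-11, 23,60, 64,  64,  64,  97]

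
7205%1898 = 1511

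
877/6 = 877/6 = 146.17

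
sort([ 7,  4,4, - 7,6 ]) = [ - 7, 4, 4, 6, 7 ] 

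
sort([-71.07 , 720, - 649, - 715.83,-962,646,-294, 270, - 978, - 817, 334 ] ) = [-978, - 962 , - 817, - 715.83, - 649, - 294,-71.07,270,334, 646,720]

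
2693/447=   2693/447 = 6.02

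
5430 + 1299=6729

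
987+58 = 1045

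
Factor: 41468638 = 2^1*31^1 * 37^1 * 18077^1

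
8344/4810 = 1 +1767/2405=1.73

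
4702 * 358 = 1683316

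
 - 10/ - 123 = 10/123 = 0.08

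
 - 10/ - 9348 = 5/4674 = 0.00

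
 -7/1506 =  - 1 + 1499/1506 = - 0.00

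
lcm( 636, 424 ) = 1272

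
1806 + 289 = 2095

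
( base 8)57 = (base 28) 1j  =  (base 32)1f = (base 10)47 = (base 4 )233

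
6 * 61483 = 368898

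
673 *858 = 577434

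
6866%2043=737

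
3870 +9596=13466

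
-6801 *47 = - 319647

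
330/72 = 4 + 7/12  =  4.58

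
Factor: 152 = 2^3* 19^1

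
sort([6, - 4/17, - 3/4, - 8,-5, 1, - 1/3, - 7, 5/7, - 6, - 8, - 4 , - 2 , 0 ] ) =[ - 8, - 8, - 7, - 6, - 5,  -  4, - 2,-3/4, - 1/3, - 4/17, 0, 5/7, 1, 6 ]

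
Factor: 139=139^1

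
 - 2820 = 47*( - 60)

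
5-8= - 3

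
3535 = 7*505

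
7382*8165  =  60274030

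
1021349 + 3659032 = 4680381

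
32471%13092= 6287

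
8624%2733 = 425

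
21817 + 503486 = 525303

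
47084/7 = 47084/7 = 6726.29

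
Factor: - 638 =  - 2^1* 11^1*29^1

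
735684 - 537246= 198438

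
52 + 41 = 93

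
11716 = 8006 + 3710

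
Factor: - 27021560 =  - 2^3*5^1 * 675539^1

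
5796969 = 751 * 7719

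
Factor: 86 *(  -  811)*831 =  - 2^1*3^1*43^1*277^1*811^1  =  - 57958926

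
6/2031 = 2/677 = 0.00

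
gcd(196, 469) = 7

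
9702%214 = 72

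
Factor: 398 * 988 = 2^3*13^1 * 19^1*199^1 = 393224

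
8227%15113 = 8227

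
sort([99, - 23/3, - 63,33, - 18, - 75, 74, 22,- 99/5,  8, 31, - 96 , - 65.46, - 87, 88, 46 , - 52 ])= [  -  96 , - 87, - 75, - 65.46, - 63,- 52, -99/5, - 18, - 23/3 , 8,  22,  31 , 33,46, 74, 88,99 ]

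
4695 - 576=4119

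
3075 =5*615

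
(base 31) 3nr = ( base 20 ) 913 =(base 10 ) 3623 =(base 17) C92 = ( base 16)e27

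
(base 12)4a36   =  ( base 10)8394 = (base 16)20CA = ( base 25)DAJ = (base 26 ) cam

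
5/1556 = 5/1556 = 0.00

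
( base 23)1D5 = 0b1101000001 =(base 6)3505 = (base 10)833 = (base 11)698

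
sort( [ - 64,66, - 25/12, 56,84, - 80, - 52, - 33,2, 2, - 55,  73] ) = [ - 80, - 64, - 55, - 52 , - 33, - 25/12,2,2, 56, 66, 73,84 ]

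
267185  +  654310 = 921495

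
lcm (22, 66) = 66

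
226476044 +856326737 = 1082802781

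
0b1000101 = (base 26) 2h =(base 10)69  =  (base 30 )29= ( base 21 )36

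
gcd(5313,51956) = 1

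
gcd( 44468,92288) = 4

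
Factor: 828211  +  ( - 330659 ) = 497552 = 2^4*11^2 * 257^1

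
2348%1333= 1015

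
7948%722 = 6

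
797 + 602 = 1399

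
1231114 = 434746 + 796368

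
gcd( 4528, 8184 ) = 8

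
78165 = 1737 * 45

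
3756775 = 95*39545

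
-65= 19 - 84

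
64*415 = 26560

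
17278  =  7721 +9557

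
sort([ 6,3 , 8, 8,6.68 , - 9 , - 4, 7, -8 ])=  [ - 9, - 8 , - 4,  3, 6,6.68, 7 , 8, 8 ]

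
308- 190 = 118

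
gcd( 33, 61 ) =1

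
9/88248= 3/29416 = 0.00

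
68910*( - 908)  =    -  62570280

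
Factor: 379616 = 2^5*11863^1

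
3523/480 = 3523/480 = 7.34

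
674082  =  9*74898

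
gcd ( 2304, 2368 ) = 64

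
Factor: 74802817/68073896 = 2^( - 3)*11^( - 1)*773567^( - 1)  *74802817^1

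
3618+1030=4648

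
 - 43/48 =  - 43/48=-  0.90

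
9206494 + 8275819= 17482313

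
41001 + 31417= 72418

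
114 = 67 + 47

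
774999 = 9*86111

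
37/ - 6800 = - 1 + 6763/6800 = -  0.01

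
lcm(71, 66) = 4686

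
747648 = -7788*(-96)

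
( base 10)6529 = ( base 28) 895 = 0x1981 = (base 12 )3941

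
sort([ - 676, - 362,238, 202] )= [ - 676, - 362,  202,  238] 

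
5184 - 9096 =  - 3912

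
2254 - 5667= -3413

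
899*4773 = 4290927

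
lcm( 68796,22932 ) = 68796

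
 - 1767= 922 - 2689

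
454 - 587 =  - 133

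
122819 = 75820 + 46999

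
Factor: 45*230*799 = 2^1*3^2*5^2*17^1*23^1 * 47^1 = 8269650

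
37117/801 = 46 + 271/801=46.34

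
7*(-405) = - 2835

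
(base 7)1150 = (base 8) 653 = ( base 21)K7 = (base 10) 427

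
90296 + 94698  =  184994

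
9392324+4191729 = 13584053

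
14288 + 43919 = 58207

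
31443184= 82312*382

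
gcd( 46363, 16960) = 1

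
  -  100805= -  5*20161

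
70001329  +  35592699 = 105594028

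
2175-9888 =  - 7713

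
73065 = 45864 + 27201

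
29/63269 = 29/63269 = 0.00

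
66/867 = 22/289 =0.08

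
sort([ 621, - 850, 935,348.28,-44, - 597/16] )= [-850, - 44,- 597/16, 348.28,  621, 935 ]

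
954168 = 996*958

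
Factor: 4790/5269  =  10/11= 2^1*5^1*11^( - 1)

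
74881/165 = 453+136/165 = 453.82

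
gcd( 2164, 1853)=1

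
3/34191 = 1/11397 = 0.00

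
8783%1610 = 733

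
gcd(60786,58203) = 9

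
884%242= 158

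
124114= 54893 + 69221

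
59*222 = 13098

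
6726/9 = 2242/3 =747.33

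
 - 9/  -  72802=9/72802 =0.00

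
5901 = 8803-2902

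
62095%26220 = 9655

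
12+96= 108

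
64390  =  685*94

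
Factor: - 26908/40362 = -2/3 = - 2^1 * 3^ (-1) 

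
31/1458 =31/1458  =  0.02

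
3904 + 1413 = 5317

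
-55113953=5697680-60811633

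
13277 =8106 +5171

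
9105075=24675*369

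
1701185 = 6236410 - 4535225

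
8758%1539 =1063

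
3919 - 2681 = 1238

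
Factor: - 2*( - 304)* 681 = 414048= 2^5 * 3^1*19^1*227^1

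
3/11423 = 3/11423 = 0.00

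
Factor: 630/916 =315/458 = 2^(  -  1)*3^2*5^1*7^1*229^( - 1) 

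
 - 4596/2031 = - 1532/677 = -  2.26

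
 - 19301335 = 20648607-39949942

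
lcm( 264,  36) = 792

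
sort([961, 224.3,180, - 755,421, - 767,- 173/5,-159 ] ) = [ - 767,  -  755, - 159,-173/5,180,224.3, 421,961]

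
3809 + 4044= 7853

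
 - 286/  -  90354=13/4107 = 0.00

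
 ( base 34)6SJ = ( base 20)JF7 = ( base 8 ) 17343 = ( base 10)7907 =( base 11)5a39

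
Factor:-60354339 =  - 3^1*547^1*36779^1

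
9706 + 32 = 9738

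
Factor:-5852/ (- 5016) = 7/6 = 2^( -1)*3^( - 1)* 7^1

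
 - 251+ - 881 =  - 1132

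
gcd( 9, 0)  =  9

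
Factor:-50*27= - 1350= - 2^1*3^3 * 5^2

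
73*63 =4599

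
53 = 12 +41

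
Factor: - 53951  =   - 53951^1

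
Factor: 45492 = 2^2 * 3^1*17^1 * 223^1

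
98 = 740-642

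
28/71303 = 28/71303 = 0.00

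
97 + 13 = 110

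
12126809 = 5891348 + 6235461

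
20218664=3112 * 6497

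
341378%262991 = 78387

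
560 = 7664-7104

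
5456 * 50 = 272800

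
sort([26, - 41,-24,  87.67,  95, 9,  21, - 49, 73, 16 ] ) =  [ - 49,-41 , - 24, 9, 16,21,26, 73, 87.67,95]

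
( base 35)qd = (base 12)64b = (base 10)923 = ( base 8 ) 1633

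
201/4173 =67/1391  =  0.05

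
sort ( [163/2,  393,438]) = [163/2, 393,  438 ] 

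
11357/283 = 40 + 37/283 = 40.13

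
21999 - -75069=97068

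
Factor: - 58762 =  - 2^1 * 11^1 *2671^1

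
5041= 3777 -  - 1264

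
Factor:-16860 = -2^2*3^1* 5^1*281^1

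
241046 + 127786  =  368832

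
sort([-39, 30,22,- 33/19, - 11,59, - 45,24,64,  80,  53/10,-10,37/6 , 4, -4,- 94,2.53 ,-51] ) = [ - 94,-51, - 45,-39,  -  11, - 10, -4, - 33/19, 2.53, 4, 53/10,37/6,22,24,30,59,64,80 ] 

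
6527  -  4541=1986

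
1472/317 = 4+204/317= 4.64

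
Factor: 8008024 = 2^3 * 1001003^1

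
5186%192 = 2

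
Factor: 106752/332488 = 2^5*3^1*13^(  -  1)*23^(-1 )= 96/299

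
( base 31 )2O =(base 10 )86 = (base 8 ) 126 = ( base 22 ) 3K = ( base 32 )2M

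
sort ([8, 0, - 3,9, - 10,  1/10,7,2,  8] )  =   [ - 10, - 3 , 0,1/10,2 , 7,8,8,9 ] 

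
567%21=0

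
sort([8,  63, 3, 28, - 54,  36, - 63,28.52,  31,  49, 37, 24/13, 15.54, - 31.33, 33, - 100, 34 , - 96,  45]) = [ - 100  , - 96, - 63, - 54, - 31.33,24/13,3 , 8, 15.54,28,  28.52,31,33,34, 36,37, 45,  49,  63]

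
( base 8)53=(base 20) 23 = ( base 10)43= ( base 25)1i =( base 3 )1121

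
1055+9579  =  10634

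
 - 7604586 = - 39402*193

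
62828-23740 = 39088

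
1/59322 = 1/59322 = 0.00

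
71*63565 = 4513115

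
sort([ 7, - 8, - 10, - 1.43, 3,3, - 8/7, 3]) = [ -10, - 8,- 1.43,- 8/7 , 3, 3,3, 7]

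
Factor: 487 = 487^1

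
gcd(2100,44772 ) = 84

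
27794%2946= 1280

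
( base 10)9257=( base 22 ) J2H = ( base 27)cin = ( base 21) kkh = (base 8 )22051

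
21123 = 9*2347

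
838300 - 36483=801817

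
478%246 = 232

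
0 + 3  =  3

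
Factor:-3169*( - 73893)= 234166917 = 3^1*3169^1*24631^1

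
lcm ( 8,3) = 24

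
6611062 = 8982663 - 2371601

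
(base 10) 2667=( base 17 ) 93f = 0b101001101011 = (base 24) 4f3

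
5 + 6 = 11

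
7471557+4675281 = 12146838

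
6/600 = 1/100 = 0.01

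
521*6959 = 3625639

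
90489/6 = 30163/2 = 15081.50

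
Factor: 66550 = 2^1 * 5^2*11^3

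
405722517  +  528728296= 934450813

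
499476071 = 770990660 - 271514589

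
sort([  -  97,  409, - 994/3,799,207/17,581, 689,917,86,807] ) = [-994/3, - 97,207/17,86,  409, 581,689, 799,807, 917]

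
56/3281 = 56/3281 = 0.02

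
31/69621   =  31/69621 = 0.00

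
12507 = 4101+8406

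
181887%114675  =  67212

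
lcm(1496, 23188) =46376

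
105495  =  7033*15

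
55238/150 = 368 + 19/75 = 368.25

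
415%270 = 145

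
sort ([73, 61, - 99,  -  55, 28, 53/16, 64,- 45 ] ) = [  -  99,  -  55,  -  45, 53/16,28, 61,64,73] 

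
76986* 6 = 461916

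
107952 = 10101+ 97851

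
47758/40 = 1193+19/20 = 1193.95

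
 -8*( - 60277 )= 482216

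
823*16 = 13168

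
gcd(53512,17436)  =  4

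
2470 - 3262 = - 792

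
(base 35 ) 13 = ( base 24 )1e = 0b100110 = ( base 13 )2c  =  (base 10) 38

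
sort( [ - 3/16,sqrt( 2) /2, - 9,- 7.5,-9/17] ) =[ - 9,-7.5, - 9/17,  -  3/16,  sqrt(2)/2]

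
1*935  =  935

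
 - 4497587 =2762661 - 7260248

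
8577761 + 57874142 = 66451903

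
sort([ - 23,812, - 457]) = [-457, - 23, 812]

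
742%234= 40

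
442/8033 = 442/8033 = 0.06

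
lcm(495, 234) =12870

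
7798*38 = 296324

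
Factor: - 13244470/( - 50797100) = 1324447/5079710 = 2^(-1)*5^( - 1)*211^1*6277^1 *507971^(-1 ) 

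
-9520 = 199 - 9719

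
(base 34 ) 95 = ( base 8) 467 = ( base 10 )311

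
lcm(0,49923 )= 0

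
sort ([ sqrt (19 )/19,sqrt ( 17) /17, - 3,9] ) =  [-3, sqrt(19 )/19, sqrt ( 17 )/17 , 9]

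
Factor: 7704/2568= 3  =  3^1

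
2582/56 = 1291/28 = 46.11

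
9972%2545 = 2337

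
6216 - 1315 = 4901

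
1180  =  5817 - 4637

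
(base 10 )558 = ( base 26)LC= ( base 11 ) 468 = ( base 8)1056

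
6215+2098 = 8313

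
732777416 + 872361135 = 1605138551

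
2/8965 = 2/8965= 0.00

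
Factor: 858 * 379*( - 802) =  - 260795964 = - 2^2* 3^1*11^1*13^1*379^1*401^1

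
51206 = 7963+43243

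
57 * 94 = 5358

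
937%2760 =937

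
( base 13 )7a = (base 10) 101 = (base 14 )73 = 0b1100101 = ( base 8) 145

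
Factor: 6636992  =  2^6*103703^1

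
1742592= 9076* 192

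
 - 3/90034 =  -  3/90034= - 0.00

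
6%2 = 0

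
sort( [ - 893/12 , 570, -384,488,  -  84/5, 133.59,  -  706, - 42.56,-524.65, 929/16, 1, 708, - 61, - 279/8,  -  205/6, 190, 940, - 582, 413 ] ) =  [ - 706, - 582, - 524.65, - 384, - 893/12, - 61, - 42.56, - 279/8, - 205/6,-84/5, 1, 929/16 , 133.59, 190 , 413 , 488,570,  708, 940] 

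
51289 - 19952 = 31337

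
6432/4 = 1608 = 1608.00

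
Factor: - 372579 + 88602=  - 283977=- 3^2*139^1*227^1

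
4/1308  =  1/327 = 0.00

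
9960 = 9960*1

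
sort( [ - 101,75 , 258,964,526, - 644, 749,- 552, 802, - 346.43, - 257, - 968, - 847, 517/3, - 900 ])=[  -  968, - 900,-847, - 644,-552, - 346.43, - 257, - 101 , 75,  517/3,258,526 , 749, 802 , 964] 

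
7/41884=7/41884 = 0.00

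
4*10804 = 43216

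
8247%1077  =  708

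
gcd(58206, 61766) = 178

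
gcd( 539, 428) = 1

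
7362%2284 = 510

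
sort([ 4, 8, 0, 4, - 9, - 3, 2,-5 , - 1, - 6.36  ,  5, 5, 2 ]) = [ - 9, - 6.36, - 5, - 3, - 1, 0, 2 , 2,4 , 4 , 5,5, 8]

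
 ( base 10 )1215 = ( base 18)3D9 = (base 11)A05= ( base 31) 186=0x4bf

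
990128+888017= 1878145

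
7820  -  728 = 7092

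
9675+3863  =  13538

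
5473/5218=5473/5218 = 1.05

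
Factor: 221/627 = 3^( - 1 ) * 11^( - 1)*13^1*17^1 * 19^( - 1)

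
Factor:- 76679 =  - 76679^1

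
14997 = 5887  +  9110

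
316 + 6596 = 6912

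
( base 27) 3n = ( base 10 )104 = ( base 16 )68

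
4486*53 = 237758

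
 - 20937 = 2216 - 23153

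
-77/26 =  - 3 + 1/26=- 2.96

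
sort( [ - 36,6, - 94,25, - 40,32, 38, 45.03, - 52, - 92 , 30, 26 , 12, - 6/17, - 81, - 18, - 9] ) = [  -  94, - 92 , - 81,-52, - 40, -36, -18, - 9 , - 6/17, 6,12 , 25,26,30, 32,38,45.03 ] 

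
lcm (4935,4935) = 4935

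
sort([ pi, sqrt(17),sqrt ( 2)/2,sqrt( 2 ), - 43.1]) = [ - 43.1, sqrt( 2)/2,sqrt(2), pi, sqrt(17)]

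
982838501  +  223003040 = 1205841541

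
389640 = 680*573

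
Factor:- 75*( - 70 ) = 5250= 2^1*3^1*5^3 * 7^1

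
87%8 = 7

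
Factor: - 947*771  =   - 3^1 * 257^1*947^1  =  - 730137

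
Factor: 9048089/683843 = 233^1*38833^1*683843^( - 1) 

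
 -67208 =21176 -88384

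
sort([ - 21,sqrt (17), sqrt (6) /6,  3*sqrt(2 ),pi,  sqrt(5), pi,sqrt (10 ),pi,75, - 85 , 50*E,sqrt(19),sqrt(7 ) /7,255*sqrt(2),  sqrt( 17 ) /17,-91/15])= [ - 85, - 21, - 91/15,  sqrt ( 17) /17 , sqrt ( 7)/7 , sqrt( 6)/6,sqrt( 5), pi, pi , pi, sqrt( 10),sqrt( 17 ) , 3*sqrt(2 ),sqrt( 19 ),75,50*E,255*sqrt(2)] 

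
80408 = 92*874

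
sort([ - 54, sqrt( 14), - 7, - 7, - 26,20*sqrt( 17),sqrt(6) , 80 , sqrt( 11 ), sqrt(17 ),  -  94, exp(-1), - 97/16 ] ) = [ -94, - 54, - 26, - 7 , - 7,-97/16, exp(  -  1),sqrt(6),  sqrt( 11 ), sqrt( 14), sqrt(17),80, 20 * sqrt(17) ]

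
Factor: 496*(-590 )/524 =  - 73160/131 = - 2^3*5^1 * 31^1*59^1*131^( - 1) 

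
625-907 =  - 282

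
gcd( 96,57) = 3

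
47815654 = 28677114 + 19138540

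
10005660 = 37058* 270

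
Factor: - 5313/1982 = -2^(-1 )*3^1*7^1* 11^1* 23^1*991^( - 1) 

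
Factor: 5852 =2^2*7^1*11^1*19^1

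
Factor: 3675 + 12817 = 16492= 2^2*7^1*19^1*31^1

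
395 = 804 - 409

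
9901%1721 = 1296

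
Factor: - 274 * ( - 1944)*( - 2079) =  - 2^4*3^8*7^1*11^1*137^1 = - 1107391824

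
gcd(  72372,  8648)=4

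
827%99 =35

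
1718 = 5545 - 3827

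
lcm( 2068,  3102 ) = 6204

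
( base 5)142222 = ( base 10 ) 5937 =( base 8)13461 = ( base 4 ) 1130301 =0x1731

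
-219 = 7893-8112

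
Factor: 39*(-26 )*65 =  - 65910 = -2^1*3^1*5^1*13^3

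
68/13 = 68/13 = 5.23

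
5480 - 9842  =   - 4362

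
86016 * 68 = 5849088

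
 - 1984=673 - 2657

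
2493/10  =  2493/10 = 249.30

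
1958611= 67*29233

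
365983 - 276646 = 89337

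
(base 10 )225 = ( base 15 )100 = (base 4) 3201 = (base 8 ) 341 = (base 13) 144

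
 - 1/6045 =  - 1 + 6044/6045=-0.00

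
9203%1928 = 1491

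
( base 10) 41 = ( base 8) 51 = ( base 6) 105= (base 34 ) 17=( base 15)2B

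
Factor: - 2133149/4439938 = -2^ ( - 1 )*19^3*139^( - 1)*311^1*15971^ ( - 1) 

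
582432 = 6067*96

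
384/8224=12/257 = 0.05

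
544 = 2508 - 1964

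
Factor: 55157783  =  55157783^1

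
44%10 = 4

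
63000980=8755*7196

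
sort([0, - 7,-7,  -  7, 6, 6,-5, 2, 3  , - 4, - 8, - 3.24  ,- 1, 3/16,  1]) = [ - 8, - 7, - 7, - 7, - 5, - 4, - 3.24,  -  1,0,3/16 , 1, 2,  3, 6, 6]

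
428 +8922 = 9350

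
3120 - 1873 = 1247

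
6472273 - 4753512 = 1718761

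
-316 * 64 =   -  20224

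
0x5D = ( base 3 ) 10110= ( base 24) 3L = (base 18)53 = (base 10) 93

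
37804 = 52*727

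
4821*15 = 72315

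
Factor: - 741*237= - 3^2* 13^1*19^1 * 79^1 = -  175617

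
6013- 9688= - 3675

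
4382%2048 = 286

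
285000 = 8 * 35625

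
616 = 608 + 8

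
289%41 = 2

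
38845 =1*38845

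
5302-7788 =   -  2486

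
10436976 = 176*59301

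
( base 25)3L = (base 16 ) 60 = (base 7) 165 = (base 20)4G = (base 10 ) 96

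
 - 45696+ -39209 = - 84905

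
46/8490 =23/4245 = 0.01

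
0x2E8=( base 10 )744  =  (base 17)29d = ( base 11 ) 617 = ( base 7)2112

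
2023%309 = 169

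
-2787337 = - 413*6749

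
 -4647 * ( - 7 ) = 32529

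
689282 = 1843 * 374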